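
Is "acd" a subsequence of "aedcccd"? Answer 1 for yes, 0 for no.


Check if "acd" is a subsequence of "aedcccd"
Greedy scan:
  Position 0 ('a'): matches sub[0] = 'a'
  Position 1 ('e'): no match needed
  Position 2 ('d'): no match needed
  Position 3 ('c'): matches sub[1] = 'c'
  Position 4 ('c'): no match needed
  Position 5 ('c'): no match needed
  Position 6 ('d'): matches sub[2] = 'd'
All 3 characters matched => is a subsequence

1


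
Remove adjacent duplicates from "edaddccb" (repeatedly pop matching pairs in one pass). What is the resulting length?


Input: edaddccb
Stack-based adjacent duplicate removal:
  Read 'e': push. Stack: e
  Read 'd': push. Stack: ed
  Read 'a': push. Stack: eda
  Read 'd': push. Stack: edad
  Read 'd': matches stack top 'd' => pop. Stack: eda
  Read 'c': push. Stack: edac
  Read 'c': matches stack top 'c' => pop. Stack: eda
  Read 'b': push. Stack: edab
Final stack: "edab" (length 4)

4


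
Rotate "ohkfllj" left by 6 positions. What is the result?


Input: "ohkfllj", rotate left by 6
First 6 characters: "ohkfll"
Remaining characters: "j"
Concatenate remaining + first: "j" + "ohkfll" = "johkfll"

johkfll


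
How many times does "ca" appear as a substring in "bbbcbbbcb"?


Searching for "ca" in "bbbcbbbcb"
Scanning each position:
  Position 0: "bb" => no
  Position 1: "bb" => no
  Position 2: "bc" => no
  Position 3: "cb" => no
  Position 4: "bb" => no
  Position 5: "bb" => no
  Position 6: "bc" => no
  Position 7: "cb" => no
Total occurrences: 0

0


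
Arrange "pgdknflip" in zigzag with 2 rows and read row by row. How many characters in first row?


Zigzag "pgdknflip" into 2 rows:
Placing characters:
  'p' => row 0
  'g' => row 1
  'd' => row 0
  'k' => row 1
  'n' => row 0
  'f' => row 1
  'l' => row 0
  'i' => row 1
  'p' => row 0
Rows:
  Row 0: "pdnlp"
  Row 1: "gkfi"
First row length: 5

5


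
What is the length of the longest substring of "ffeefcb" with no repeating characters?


Input: "ffeefcb"
Sliding window (track last position of each char):
  Position 0 ('f'): window [0,0] length 1 -- new best
  Position 1 ('f'): repeat (last at 0), move window start to 1
  Position 1 ('f'): window [1,1] length 1
  Position 2 ('e'): window [1,2] length 2 -- new best
  Position 3 ('e'): repeat (last at 2), move window start to 3
  Position 3 ('e'): window [3,3] length 1
  Position 4 ('f'): window [3,4] length 2
  Position 5 ('c'): window [3,5] length 3 -- new best
  Position 6 ('b'): window [3,6] length 4 -- new best
Longest substring with no repeats: "efcb" with length 4

4


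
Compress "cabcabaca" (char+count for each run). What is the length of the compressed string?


Input: cabcabaca
Runs:
  'c' x 1 => "c1"
  'a' x 1 => "a1"
  'b' x 1 => "b1"
  'c' x 1 => "c1"
  'a' x 1 => "a1"
  'b' x 1 => "b1"
  'a' x 1 => "a1"
  'c' x 1 => "c1"
  'a' x 1 => "a1"
Compressed: "c1a1b1c1a1b1a1c1a1"
Compressed length: 18

18


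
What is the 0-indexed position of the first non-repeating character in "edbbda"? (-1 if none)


Input: edbbda
Character frequencies:
  'a': 1
  'b': 2
  'd': 2
  'e': 1
Scanning left to right for freq == 1:
  Position 0 ('e'): unique! => answer = 0

0


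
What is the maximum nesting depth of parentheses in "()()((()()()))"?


Input: "()()((()()()))"
Tracking depth:
  Position 0 '(': depth becomes 1
  Position 1 ')': depth becomes 0
  Position 2 '(': depth becomes 1
  Position 3 ')': depth becomes 0
  Position 4 '(': depth becomes 1
  Position 5 '(': depth becomes 2
  Position 6 '(': depth becomes 3
  Position 7 ')': depth becomes 2
  Position 8 '(': depth becomes 3
  Position 9 ')': depth becomes 2
  Position 10 '(': depth becomes 3
  Position 11 ')': depth becomes 2
  Position 12 ')': depth becomes 1
  Position 13 ')': depth becomes 0
Maximum depth reached: 3

3


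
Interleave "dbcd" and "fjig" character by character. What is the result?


Interleaving "dbcd" and "fjig":
  Position 0: 'd' from first, 'f' from second => "df"
  Position 1: 'b' from first, 'j' from second => "bj"
  Position 2: 'c' from first, 'i' from second => "ci"
  Position 3: 'd' from first, 'g' from second => "dg"
Result: dfbjcidg

dfbjcidg


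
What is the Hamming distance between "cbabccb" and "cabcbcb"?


Comparing "cbabccb" and "cabcbcb" position by position:
  Position 0: 'c' vs 'c' => same
  Position 1: 'b' vs 'a' => differ
  Position 2: 'a' vs 'b' => differ
  Position 3: 'b' vs 'c' => differ
  Position 4: 'c' vs 'b' => differ
  Position 5: 'c' vs 'c' => same
  Position 6: 'b' vs 'b' => same
Total differences (Hamming distance): 4

4


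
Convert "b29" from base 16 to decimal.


Input: "b29" in base 16
Positional expansion:
  Digit 'b' (value 11) x 16^2 = 2816
  Digit '2' (value 2) x 16^1 = 32
  Digit '9' (value 9) x 16^0 = 9
Sum = 2857

2857


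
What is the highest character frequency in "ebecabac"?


Input: ebecabac
Character counts:
  'a': 2
  'b': 2
  'c': 2
  'e': 2
Maximum frequency: 2

2


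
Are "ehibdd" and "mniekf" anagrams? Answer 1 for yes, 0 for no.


Strings: "ehibdd", "mniekf"
Sorted first:  bddehi
Sorted second: efikmn
Differ at position 0: 'b' vs 'e' => not anagrams

0


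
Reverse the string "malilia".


Input: malilia
Reading characters right to left:
  Position 6: 'a'
  Position 5: 'i'
  Position 4: 'l'
  Position 3: 'i'
  Position 2: 'l'
  Position 1: 'a'
  Position 0: 'm'
Reversed: aililam

aililam


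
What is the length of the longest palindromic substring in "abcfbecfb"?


Input: "abcfbecfb"
Checking substrings for palindromes:
  No multi-char palindromic substrings found
Longest palindromic substring: "a" with length 1

1


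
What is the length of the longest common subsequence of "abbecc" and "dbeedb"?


LCS of "abbecc" and "dbeedb"
DP table:
           d    b    e    e    d    b
      0    0    0    0    0    0    0
  a   0    0    0    0    0    0    0
  b   0    0    1    1    1    1    1
  b   0    0    1    1    1    1    2
  e   0    0    1    2    2    2    2
  c   0    0    1    2    2    2    2
  c   0    0    1    2    2    2    2
LCS length = dp[6][6] = 2

2


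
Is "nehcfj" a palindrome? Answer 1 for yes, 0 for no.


Input: nehcfj
Reversed: jfchen
  Compare pos 0 ('n') with pos 5 ('j'): MISMATCH
  Compare pos 1 ('e') with pos 4 ('f'): MISMATCH
  Compare pos 2 ('h') with pos 3 ('c'): MISMATCH
Result: not a palindrome

0


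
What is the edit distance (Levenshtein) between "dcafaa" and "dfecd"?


Computing edit distance: "dcafaa" -> "dfecd"
DP table:
           d    f    e    c    d
      0    1    2    3    4    5
  d   1    0    1    2    3    4
  c   2    1    1    2    2    3
  a   3    2    2    2    3    3
  f   4    3    2    3    3    4
  a   5    4    3    3    4    4
  a   6    5    4    4    4    5
Edit distance = dp[6][5] = 5

5


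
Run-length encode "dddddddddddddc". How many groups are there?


Input: dddddddddddddc
Scanning for consecutive runs:
  Group 1: 'd' x 13 (positions 0-12)
  Group 2: 'c' x 1 (positions 13-13)
Total groups: 2

2


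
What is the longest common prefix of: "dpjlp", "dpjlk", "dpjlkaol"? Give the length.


Words: dpjlp, dpjlk, dpjlkaol
  Position 0: all 'd' => match
  Position 1: all 'p' => match
  Position 2: all 'j' => match
  Position 3: all 'l' => match
  Position 4: ('p', 'k', 'k') => mismatch, stop
LCP = "dpjl" (length 4)

4


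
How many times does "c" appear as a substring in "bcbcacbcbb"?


Searching for "c" in "bcbcacbcbb"
Scanning each position:
  Position 0: "b" => no
  Position 1: "c" => MATCH
  Position 2: "b" => no
  Position 3: "c" => MATCH
  Position 4: "a" => no
  Position 5: "c" => MATCH
  Position 6: "b" => no
  Position 7: "c" => MATCH
  Position 8: "b" => no
  Position 9: "b" => no
Total occurrences: 4

4


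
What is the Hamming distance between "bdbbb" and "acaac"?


Comparing "bdbbb" and "acaac" position by position:
  Position 0: 'b' vs 'a' => differ
  Position 1: 'd' vs 'c' => differ
  Position 2: 'b' vs 'a' => differ
  Position 3: 'b' vs 'a' => differ
  Position 4: 'b' vs 'c' => differ
Total differences (Hamming distance): 5

5


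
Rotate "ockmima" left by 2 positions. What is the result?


Input: "ockmima", rotate left by 2
First 2 characters: "oc"
Remaining characters: "kmima"
Concatenate remaining + first: "kmima" + "oc" = "kmimaoc"

kmimaoc


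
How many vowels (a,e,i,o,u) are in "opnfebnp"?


Input: opnfebnp
Checking each character:
  'o' at position 0: vowel (running total: 1)
  'p' at position 1: consonant
  'n' at position 2: consonant
  'f' at position 3: consonant
  'e' at position 4: vowel (running total: 2)
  'b' at position 5: consonant
  'n' at position 6: consonant
  'p' at position 7: consonant
Total vowels: 2

2


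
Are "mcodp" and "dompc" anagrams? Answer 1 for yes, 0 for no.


Strings: "mcodp", "dompc"
Sorted first:  cdmop
Sorted second: cdmop
Sorted forms match => anagrams

1


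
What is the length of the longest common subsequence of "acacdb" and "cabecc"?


LCS of "acacdb" and "cabecc"
DP table:
           c    a    b    e    c    c
      0    0    0    0    0    0    0
  a   0    0    1    1    1    1    1
  c   0    1    1    1    1    2    2
  a   0    1    2    2    2    2    2
  c   0    1    2    2    2    3    3
  d   0    1    2    2    2    3    3
  b   0    1    2    3    3    3    3
LCS length = dp[6][6] = 3

3


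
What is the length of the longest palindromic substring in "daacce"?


Input: "daacce"
Checking substrings for palindromes:
  [1:3] "aa" (len 2) => palindrome
  [3:5] "cc" (len 2) => palindrome
Longest palindromic substring: "aa" with length 2

2


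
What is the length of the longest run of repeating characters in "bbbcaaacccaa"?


Input: "bbbcaaacccaa"
Scanning for longest run:
  Position 1 ('b'): continues run of 'b', length=2
  Position 2 ('b'): continues run of 'b', length=3
  Position 3 ('c'): new char, reset run to 1
  Position 4 ('a'): new char, reset run to 1
  Position 5 ('a'): continues run of 'a', length=2
  Position 6 ('a'): continues run of 'a', length=3
  Position 7 ('c'): new char, reset run to 1
  Position 8 ('c'): continues run of 'c', length=2
  Position 9 ('c'): continues run of 'c', length=3
  Position 10 ('a'): new char, reset run to 1
  Position 11 ('a'): continues run of 'a', length=2
Longest run: 'b' with length 3

3


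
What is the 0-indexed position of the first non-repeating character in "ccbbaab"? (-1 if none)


Input: ccbbaab
Character frequencies:
  'a': 2
  'b': 3
  'c': 2
Scanning left to right for freq == 1:
  Position 0 ('c'): freq=2, skip
  Position 1 ('c'): freq=2, skip
  Position 2 ('b'): freq=3, skip
  Position 3 ('b'): freq=3, skip
  Position 4 ('a'): freq=2, skip
  Position 5 ('a'): freq=2, skip
  Position 6 ('b'): freq=3, skip
  No unique character found => answer = -1

-1


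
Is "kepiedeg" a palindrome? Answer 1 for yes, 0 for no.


Input: kepiedeg
Reversed: gedeipek
  Compare pos 0 ('k') with pos 7 ('g'): MISMATCH
  Compare pos 1 ('e') with pos 6 ('e'): match
  Compare pos 2 ('p') with pos 5 ('d'): MISMATCH
  Compare pos 3 ('i') with pos 4 ('e'): MISMATCH
Result: not a palindrome

0


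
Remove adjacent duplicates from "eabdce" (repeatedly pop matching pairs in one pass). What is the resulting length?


Input: eabdce
Stack-based adjacent duplicate removal:
  Read 'e': push. Stack: e
  Read 'a': push. Stack: ea
  Read 'b': push. Stack: eab
  Read 'd': push. Stack: eabd
  Read 'c': push. Stack: eabdc
  Read 'e': push. Stack: eabdce
Final stack: "eabdce" (length 6)

6


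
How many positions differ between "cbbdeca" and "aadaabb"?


Comparing "cbbdeca" and "aadaabb" position by position:
  Position 0: 'c' vs 'a' => DIFFER
  Position 1: 'b' vs 'a' => DIFFER
  Position 2: 'b' vs 'd' => DIFFER
  Position 3: 'd' vs 'a' => DIFFER
  Position 4: 'e' vs 'a' => DIFFER
  Position 5: 'c' vs 'b' => DIFFER
  Position 6: 'a' vs 'b' => DIFFER
Positions that differ: 7

7


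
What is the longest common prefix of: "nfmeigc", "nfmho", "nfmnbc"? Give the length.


Words: nfmeigc, nfmho, nfmnbc
  Position 0: all 'n' => match
  Position 1: all 'f' => match
  Position 2: all 'm' => match
  Position 3: ('e', 'h', 'n') => mismatch, stop
LCP = "nfm" (length 3)

3


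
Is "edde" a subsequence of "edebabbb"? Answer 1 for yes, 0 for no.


Check if "edde" is a subsequence of "edebabbb"
Greedy scan:
  Position 0 ('e'): matches sub[0] = 'e'
  Position 1 ('d'): matches sub[1] = 'd'
  Position 2 ('e'): no match needed
  Position 3 ('b'): no match needed
  Position 4 ('a'): no match needed
  Position 5 ('b'): no match needed
  Position 6 ('b'): no match needed
  Position 7 ('b'): no match needed
Only matched 2/4 characters => not a subsequence

0


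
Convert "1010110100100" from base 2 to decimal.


Input: "1010110100100" in base 2
Positional expansion:
  Digit '1' (value 1) x 2^12 = 4096
  Digit '0' (value 0) x 2^11 = 0
  Digit '1' (value 1) x 2^10 = 1024
  Digit '0' (value 0) x 2^9 = 0
  Digit '1' (value 1) x 2^8 = 256
  Digit '1' (value 1) x 2^7 = 128
  Digit '0' (value 0) x 2^6 = 0
  Digit '1' (value 1) x 2^5 = 32
  Digit '0' (value 0) x 2^4 = 0
  Digit '0' (value 0) x 2^3 = 0
  Digit '1' (value 1) x 2^2 = 4
  Digit '0' (value 0) x 2^1 = 0
  Digit '0' (value 0) x 2^0 = 0
Sum = 5540

5540


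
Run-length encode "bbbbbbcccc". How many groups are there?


Input: bbbbbbcccc
Scanning for consecutive runs:
  Group 1: 'b' x 6 (positions 0-5)
  Group 2: 'c' x 4 (positions 6-9)
Total groups: 2

2


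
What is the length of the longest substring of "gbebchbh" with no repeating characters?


Input: "gbebchbh"
Sliding window (track last position of each char):
  Position 0 ('g'): window [0,0] length 1 -- new best
  Position 1 ('b'): window [0,1] length 2 -- new best
  Position 2 ('e'): window [0,2] length 3 -- new best
  Position 3 ('b'): repeat (last at 1), move window start to 2
  Position 3 ('b'): window [2,3] length 2
  Position 4 ('c'): window [2,4] length 3
  Position 5 ('h'): window [2,5] length 4 -- new best
  Position 6 ('b'): repeat (last at 3), move window start to 4
  Position 6 ('b'): window [4,6] length 3
  Position 7 ('h'): repeat (last at 5), move window start to 6
  Position 7 ('h'): window [6,7] length 2
Longest substring with no repeats: "ebch" with length 4

4


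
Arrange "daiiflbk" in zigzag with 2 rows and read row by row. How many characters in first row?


Zigzag "daiiflbk" into 2 rows:
Placing characters:
  'd' => row 0
  'a' => row 1
  'i' => row 0
  'i' => row 1
  'f' => row 0
  'l' => row 1
  'b' => row 0
  'k' => row 1
Rows:
  Row 0: "difb"
  Row 1: "ailk"
First row length: 4

4


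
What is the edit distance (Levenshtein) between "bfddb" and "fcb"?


Computing edit distance: "bfddb" -> "fcb"
DP table:
           f    c    b
      0    1    2    3
  b   1    1    2    2
  f   2    1    2    3
  d   3    2    2    3
  d   4    3    3    3
  b   5    4    4    3
Edit distance = dp[5][3] = 3

3


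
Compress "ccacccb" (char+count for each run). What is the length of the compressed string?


Input: ccacccb
Runs:
  'c' x 2 => "c2"
  'a' x 1 => "a1"
  'c' x 3 => "c3"
  'b' x 1 => "b1"
Compressed: "c2a1c3b1"
Compressed length: 8

8


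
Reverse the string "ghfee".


Input: ghfee
Reading characters right to left:
  Position 4: 'e'
  Position 3: 'e'
  Position 2: 'f'
  Position 1: 'h'
  Position 0: 'g'
Reversed: eefhg

eefhg


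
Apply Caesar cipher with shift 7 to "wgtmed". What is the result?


Caesar cipher: shift "wgtmed" by 7
  'w' (pos 22) + 7 = pos 3 = 'd'
  'g' (pos 6) + 7 = pos 13 = 'n'
  't' (pos 19) + 7 = pos 0 = 'a'
  'm' (pos 12) + 7 = pos 19 = 't'
  'e' (pos 4) + 7 = pos 11 = 'l'
  'd' (pos 3) + 7 = pos 10 = 'k'
Result: dnatlk

dnatlk


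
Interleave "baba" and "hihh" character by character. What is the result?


Interleaving "baba" and "hihh":
  Position 0: 'b' from first, 'h' from second => "bh"
  Position 1: 'a' from first, 'i' from second => "ai"
  Position 2: 'b' from first, 'h' from second => "bh"
  Position 3: 'a' from first, 'h' from second => "ah"
Result: bhaibhah

bhaibhah


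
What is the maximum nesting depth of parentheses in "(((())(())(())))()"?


Input: "(((())(())(())))()"
Tracking depth:
  Position 0 '(': depth becomes 1
  Position 1 '(': depth becomes 2
  Position 2 '(': depth becomes 3
  Position 3 '(': depth becomes 4
  Position 4 ')': depth becomes 3
  Position 5 ')': depth becomes 2
  Position 6 '(': depth becomes 3
  Position 7 '(': depth becomes 4
  Position 8 ')': depth becomes 3
  Position 9 ')': depth becomes 2
  Position 10 '(': depth becomes 3
  Position 11 '(': depth becomes 4
  Position 12 ')': depth becomes 3
  Position 13 ')': depth becomes 2
  Position 14 ')': depth becomes 1
  Position 15 ')': depth becomes 0
  Position 16 '(': depth becomes 1
  Position 17 ')': depth becomes 0
Maximum depth reached: 4

4


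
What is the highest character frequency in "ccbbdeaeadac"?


Input: ccbbdeaeadac
Character counts:
  'a': 3
  'b': 2
  'c': 3
  'd': 2
  'e': 2
Maximum frequency: 3

3


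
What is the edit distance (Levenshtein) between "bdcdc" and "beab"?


Computing edit distance: "bdcdc" -> "beab"
DP table:
           b    e    a    b
      0    1    2    3    4
  b   1    0    1    2    3
  d   2    1    1    2    3
  c   3    2    2    2    3
  d   4    3    3    3    3
  c   5    4    4    4    4
Edit distance = dp[5][4] = 4

4


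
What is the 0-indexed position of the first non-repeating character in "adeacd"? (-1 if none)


Input: adeacd
Character frequencies:
  'a': 2
  'c': 1
  'd': 2
  'e': 1
Scanning left to right for freq == 1:
  Position 0 ('a'): freq=2, skip
  Position 1 ('d'): freq=2, skip
  Position 2 ('e'): unique! => answer = 2

2


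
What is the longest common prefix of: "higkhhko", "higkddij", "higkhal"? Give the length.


Words: higkhhko, higkddij, higkhal
  Position 0: all 'h' => match
  Position 1: all 'i' => match
  Position 2: all 'g' => match
  Position 3: all 'k' => match
  Position 4: ('h', 'd', 'h') => mismatch, stop
LCP = "higk" (length 4)

4


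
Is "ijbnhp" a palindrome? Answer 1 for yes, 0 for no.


Input: ijbnhp
Reversed: phnbji
  Compare pos 0 ('i') with pos 5 ('p'): MISMATCH
  Compare pos 1 ('j') with pos 4 ('h'): MISMATCH
  Compare pos 2 ('b') with pos 3 ('n'): MISMATCH
Result: not a palindrome

0


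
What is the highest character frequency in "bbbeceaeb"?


Input: bbbeceaeb
Character counts:
  'a': 1
  'b': 4
  'c': 1
  'e': 3
Maximum frequency: 4

4


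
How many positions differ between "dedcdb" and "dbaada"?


Comparing "dedcdb" and "dbaada" position by position:
  Position 0: 'd' vs 'd' => same
  Position 1: 'e' vs 'b' => DIFFER
  Position 2: 'd' vs 'a' => DIFFER
  Position 3: 'c' vs 'a' => DIFFER
  Position 4: 'd' vs 'd' => same
  Position 5: 'b' vs 'a' => DIFFER
Positions that differ: 4

4


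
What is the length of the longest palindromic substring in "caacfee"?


Input: "caacfee"
Checking substrings for palindromes:
  [0:4] "caac" (len 4) => palindrome
  [1:3] "aa" (len 2) => palindrome
  [5:7] "ee" (len 2) => palindrome
Longest palindromic substring: "caac" with length 4

4


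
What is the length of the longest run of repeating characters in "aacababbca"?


Input: "aacababbca"
Scanning for longest run:
  Position 1 ('a'): continues run of 'a', length=2
  Position 2 ('c'): new char, reset run to 1
  Position 3 ('a'): new char, reset run to 1
  Position 4 ('b'): new char, reset run to 1
  Position 5 ('a'): new char, reset run to 1
  Position 6 ('b'): new char, reset run to 1
  Position 7 ('b'): continues run of 'b', length=2
  Position 8 ('c'): new char, reset run to 1
  Position 9 ('a'): new char, reset run to 1
Longest run: 'a' with length 2

2


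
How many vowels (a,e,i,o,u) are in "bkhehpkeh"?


Input: bkhehpkeh
Checking each character:
  'b' at position 0: consonant
  'k' at position 1: consonant
  'h' at position 2: consonant
  'e' at position 3: vowel (running total: 1)
  'h' at position 4: consonant
  'p' at position 5: consonant
  'k' at position 6: consonant
  'e' at position 7: vowel (running total: 2)
  'h' at position 8: consonant
Total vowels: 2

2


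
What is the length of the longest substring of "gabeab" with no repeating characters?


Input: "gabeab"
Sliding window (track last position of each char):
  Position 0 ('g'): window [0,0] length 1 -- new best
  Position 1 ('a'): window [0,1] length 2 -- new best
  Position 2 ('b'): window [0,2] length 3 -- new best
  Position 3 ('e'): window [0,3] length 4 -- new best
  Position 4 ('a'): repeat (last at 1), move window start to 2
  Position 4 ('a'): window [2,4] length 3
  Position 5 ('b'): repeat (last at 2), move window start to 3
  Position 5 ('b'): window [3,5] length 3
Longest substring with no repeats: "gabe" with length 4

4


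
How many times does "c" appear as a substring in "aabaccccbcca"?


Searching for "c" in "aabaccccbcca"
Scanning each position:
  Position 0: "a" => no
  Position 1: "a" => no
  Position 2: "b" => no
  Position 3: "a" => no
  Position 4: "c" => MATCH
  Position 5: "c" => MATCH
  Position 6: "c" => MATCH
  Position 7: "c" => MATCH
  Position 8: "b" => no
  Position 9: "c" => MATCH
  Position 10: "c" => MATCH
  Position 11: "a" => no
Total occurrences: 6

6


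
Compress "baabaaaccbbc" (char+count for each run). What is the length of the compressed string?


Input: baabaaaccbbc
Runs:
  'b' x 1 => "b1"
  'a' x 2 => "a2"
  'b' x 1 => "b1"
  'a' x 3 => "a3"
  'c' x 2 => "c2"
  'b' x 2 => "b2"
  'c' x 1 => "c1"
Compressed: "b1a2b1a3c2b2c1"
Compressed length: 14

14


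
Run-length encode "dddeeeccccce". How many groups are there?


Input: dddeeeccccce
Scanning for consecutive runs:
  Group 1: 'd' x 3 (positions 0-2)
  Group 2: 'e' x 3 (positions 3-5)
  Group 3: 'c' x 5 (positions 6-10)
  Group 4: 'e' x 1 (positions 11-11)
Total groups: 4

4


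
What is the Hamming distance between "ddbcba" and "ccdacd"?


Comparing "ddbcba" and "ccdacd" position by position:
  Position 0: 'd' vs 'c' => differ
  Position 1: 'd' vs 'c' => differ
  Position 2: 'b' vs 'd' => differ
  Position 3: 'c' vs 'a' => differ
  Position 4: 'b' vs 'c' => differ
  Position 5: 'a' vs 'd' => differ
Total differences (Hamming distance): 6

6


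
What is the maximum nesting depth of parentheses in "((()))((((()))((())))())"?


Input: "((()))((((()))((())))())"
Tracking depth:
  Position 0 '(': depth becomes 1
  Position 1 '(': depth becomes 2
  Position 2 '(': depth becomes 3
  Position 3 ')': depth becomes 2
  Position 4 ')': depth becomes 1
  Position 5 ')': depth becomes 0
  Position 6 '(': depth becomes 1
  Position 7 '(': depth becomes 2
  Position 8 '(': depth becomes 3
  Position 9 '(': depth becomes 4
  Position 10 '(': depth becomes 5
  Position 11 ')': depth becomes 4
  Position 12 ')': depth becomes 3
  Position 13 ')': depth becomes 2
  Position 14 '(': depth becomes 3
  Position 15 '(': depth becomes 4
  Position 16 '(': depth becomes 5
  Position 17 ')': depth becomes 4
  Position 18 ')': depth becomes 3
  Position 19 ')': depth becomes 2
  Position 20 ')': depth becomes 1
  Position 21 '(': depth becomes 2
  Position 22 ')': depth becomes 1
  Position 23 ')': depth becomes 0
Maximum depth reached: 5

5


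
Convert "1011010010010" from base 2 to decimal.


Input: "1011010010010" in base 2
Positional expansion:
  Digit '1' (value 1) x 2^12 = 4096
  Digit '0' (value 0) x 2^11 = 0
  Digit '1' (value 1) x 2^10 = 1024
  Digit '1' (value 1) x 2^9 = 512
  Digit '0' (value 0) x 2^8 = 0
  Digit '1' (value 1) x 2^7 = 128
  Digit '0' (value 0) x 2^6 = 0
  Digit '0' (value 0) x 2^5 = 0
  Digit '1' (value 1) x 2^4 = 16
  Digit '0' (value 0) x 2^3 = 0
  Digit '0' (value 0) x 2^2 = 0
  Digit '1' (value 1) x 2^1 = 2
  Digit '0' (value 0) x 2^0 = 0
Sum = 5778

5778


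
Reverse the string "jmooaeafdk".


Input: jmooaeafdk
Reading characters right to left:
  Position 9: 'k'
  Position 8: 'd'
  Position 7: 'f'
  Position 6: 'a'
  Position 5: 'e'
  Position 4: 'a'
  Position 3: 'o'
  Position 2: 'o'
  Position 1: 'm'
  Position 0: 'j'
Reversed: kdfaeaoomj

kdfaeaoomj


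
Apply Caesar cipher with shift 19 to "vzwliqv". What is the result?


Caesar cipher: shift "vzwliqv" by 19
  'v' (pos 21) + 19 = pos 14 = 'o'
  'z' (pos 25) + 19 = pos 18 = 's'
  'w' (pos 22) + 19 = pos 15 = 'p'
  'l' (pos 11) + 19 = pos 4 = 'e'
  'i' (pos 8) + 19 = pos 1 = 'b'
  'q' (pos 16) + 19 = pos 9 = 'j'
  'v' (pos 21) + 19 = pos 14 = 'o'
Result: ospebjo

ospebjo


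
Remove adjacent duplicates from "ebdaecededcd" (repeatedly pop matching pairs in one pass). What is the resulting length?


Input: ebdaecededcd
Stack-based adjacent duplicate removal:
  Read 'e': push. Stack: e
  Read 'b': push. Stack: eb
  Read 'd': push. Stack: ebd
  Read 'a': push. Stack: ebda
  Read 'e': push. Stack: ebdae
  Read 'c': push. Stack: ebdaec
  Read 'e': push. Stack: ebdaece
  Read 'd': push. Stack: ebdaeced
  Read 'e': push. Stack: ebdaecede
  Read 'd': push. Stack: ebdaeceded
  Read 'c': push. Stack: ebdaecededc
  Read 'd': push. Stack: ebdaecededcd
Final stack: "ebdaecededcd" (length 12)

12


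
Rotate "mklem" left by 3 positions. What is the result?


Input: "mklem", rotate left by 3
First 3 characters: "mkl"
Remaining characters: "em"
Concatenate remaining + first: "em" + "mkl" = "emmkl"

emmkl


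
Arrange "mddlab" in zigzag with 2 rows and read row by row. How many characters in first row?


Zigzag "mddlab" into 2 rows:
Placing characters:
  'm' => row 0
  'd' => row 1
  'd' => row 0
  'l' => row 1
  'a' => row 0
  'b' => row 1
Rows:
  Row 0: "mda"
  Row 1: "dlb"
First row length: 3

3


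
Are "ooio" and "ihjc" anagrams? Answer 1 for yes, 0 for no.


Strings: "ooio", "ihjc"
Sorted first:  iooo
Sorted second: chij
Differ at position 0: 'i' vs 'c' => not anagrams

0


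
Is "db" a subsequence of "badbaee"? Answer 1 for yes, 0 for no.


Check if "db" is a subsequence of "badbaee"
Greedy scan:
  Position 0 ('b'): no match needed
  Position 1 ('a'): no match needed
  Position 2 ('d'): matches sub[0] = 'd'
  Position 3 ('b'): matches sub[1] = 'b'
  Position 4 ('a'): no match needed
  Position 5 ('e'): no match needed
  Position 6 ('e'): no match needed
All 2 characters matched => is a subsequence

1


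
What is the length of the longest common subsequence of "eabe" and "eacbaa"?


LCS of "eabe" and "eacbaa"
DP table:
           e    a    c    b    a    a
      0    0    0    0    0    0    0
  e   0    1    1    1    1    1    1
  a   0    1    2    2    2    2    2
  b   0    1    2    2    3    3    3
  e   0    1    2    2    3    3    3
LCS length = dp[4][6] = 3

3


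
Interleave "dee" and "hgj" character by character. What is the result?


Interleaving "dee" and "hgj":
  Position 0: 'd' from first, 'h' from second => "dh"
  Position 1: 'e' from first, 'g' from second => "eg"
  Position 2: 'e' from first, 'j' from second => "ej"
Result: dhegej

dhegej


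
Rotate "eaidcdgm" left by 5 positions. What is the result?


Input: "eaidcdgm", rotate left by 5
First 5 characters: "eaidc"
Remaining characters: "dgm"
Concatenate remaining + first: "dgm" + "eaidc" = "dgmeaidc"

dgmeaidc


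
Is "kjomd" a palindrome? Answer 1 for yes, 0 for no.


Input: kjomd
Reversed: dmojk
  Compare pos 0 ('k') with pos 4 ('d'): MISMATCH
  Compare pos 1 ('j') with pos 3 ('m'): MISMATCH
Result: not a palindrome

0


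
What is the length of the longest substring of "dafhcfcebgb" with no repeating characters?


Input: "dafhcfcebgb"
Sliding window (track last position of each char):
  Position 0 ('d'): window [0,0] length 1 -- new best
  Position 1 ('a'): window [0,1] length 2 -- new best
  Position 2 ('f'): window [0,2] length 3 -- new best
  Position 3 ('h'): window [0,3] length 4 -- new best
  Position 4 ('c'): window [0,4] length 5 -- new best
  Position 5 ('f'): repeat (last at 2), move window start to 3
  Position 5 ('f'): window [3,5] length 3
  Position 6 ('c'): repeat (last at 4), move window start to 5
  Position 6 ('c'): window [5,6] length 2
  Position 7 ('e'): window [5,7] length 3
  Position 8 ('b'): window [5,8] length 4
  Position 9 ('g'): window [5,9] length 5
  Position 10 ('b'): repeat (last at 8), move window start to 9
  Position 10 ('b'): window [9,10] length 2
Longest substring with no repeats: "dafhc" with length 5

5


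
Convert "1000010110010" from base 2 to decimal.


Input: "1000010110010" in base 2
Positional expansion:
  Digit '1' (value 1) x 2^12 = 4096
  Digit '0' (value 0) x 2^11 = 0
  Digit '0' (value 0) x 2^10 = 0
  Digit '0' (value 0) x 2^9 = 0
  Digit '0' (value 0) x 2^8 = 0
  Digit '1' (value 1) x 2^7 = 128
  Digit '0' (value 0) x 2^6 = 0
  Digit '1' (value 1) x 2^5 = 32
  Digit '1' (value 1) x 2^4 = 16
  Digit '0' (value 0) x 2^3 = 0
  Digit '0' (value 0) x 2^2 = 0
  Digit '1' (value 1) x 2^1 = 2
  Digit '0' (value 0) x 2^0 = 0
Sum = 4274

4274


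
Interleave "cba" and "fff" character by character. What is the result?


Interleaving "cba" and "fff":
  Position 0: 'c' from first, 'f' from second => "cf"
  Position 1: 'b' from first, 'f' from second => "bf"
  Position 2: 'a' from first, 'f' from second => "af"
Result: cfbfaf

cfbfaf


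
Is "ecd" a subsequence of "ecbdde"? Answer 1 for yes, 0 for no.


Check if "ecd" is a subsequence of "ecbdde"
Greedy scan:
  Position 0 ('e'): matches sub[0] = 'e'
  Position 1 ('c'): matches sub[1] = 'c'
  Position 2 ('b'): no match needed
  Position 3 ('d'): matches sub[2] = 'd'
  Position 4 ('d'): no match needed
  Position 5 ('e'): no match needed
All 3 characters matched => is a subsequence

1


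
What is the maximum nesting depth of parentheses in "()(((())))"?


Input: "()(((())))"
Tracking depth:
  Position 0 '(': depth becomes 1
  Position 1 ')': depth becomes 0
  Position 2 '(': depth becomes 1
  Position 3 '(': depth becomes 2
  Position 4 '(': depth becomes 3
  Position 5 '(': depth becomes 4
  Position 6 ')': depth becomes 3
  Position 7 ')': depth becomes 2
  Position 8 ')': depth becomes 1
  Position 9 ')': depth becomes 0
Maximum depth reached: 4

4


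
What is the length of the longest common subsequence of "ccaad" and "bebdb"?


LCS of "ccaad" and "bebdb"
DP table:
           b    e    b    d    b
      0    0    0    0    0    0
  c   0    0    0    0    0    0
  c   0    0    0    0    0    0
  a   0    0    0    0    0    0
  a   0    0    0    0    0    0
  d   0    0    0    0    1    1
LCS length = dp[5][5] = 1

1


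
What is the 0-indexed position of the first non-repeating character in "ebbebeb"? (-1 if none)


Input: ebbebeb
Character frequencies:
  'b': 4
  'e': 3
Scanning left to right for freq == 1:
  Position 0 ('e'): freq=3, skip
  Position 1 ('b'): freq=4, skip
  Position 2 ('b'): freq=4, skip
  Position 3 ('e'): freq=3, skip
  Position 4 ('b'): freq=4, skip
  Position 5 ('e'): freq=3, skip
  Position 6 ('b'): freq=4, skip
  No unique character found => answer = -1

-1


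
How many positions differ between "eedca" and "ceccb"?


Comparing "eedca" and "ceccb" position by position:
  Position 0: 'e' vs 'c' => DIFFER
  Position 1: 'e' vs 'e' => same
  Position 2: 'd' vs 'c' => DIFFER
  Position 3: 'c' vs 'c' => same
  Position 4: 'a' vs 'b' => DIFFER
Positions that differ: 3

3


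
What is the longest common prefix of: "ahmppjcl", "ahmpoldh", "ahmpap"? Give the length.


Words: ahmppjcl, ahmpoldh, ahmpap
  Position 0: all 'a' => match
  Position 1: all 'h' => match
  Position 2: all 'm' => match
  Position 3: all 'p' => match
  Position 4: ('p', 'o', 'a') => mismatch, stop
LCP = "ahmp" (length 4)

4


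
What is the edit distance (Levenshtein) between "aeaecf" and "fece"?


Computing edit distance: "aeaecf" -> "fece"
DP table:
           f    e    c    e
      0    1    2    3    4
  a   1    1    2    3    4
  e   2    2    1    2    3
  a   3    3    2    2    3
  e   4    4    3    3    2
  c   5    5    4    3    3
  f   6    5    5    4    4
Edit distance = dp[6][4] = 4

4


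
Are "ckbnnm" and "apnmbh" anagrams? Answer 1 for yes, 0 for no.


Strings: "ckbnnm", "apnmbh"
Sorted first:  bckmnn
Sorted second: abhmnp
Differ at position 0: 'b' vs 'a' => not anagrams

0


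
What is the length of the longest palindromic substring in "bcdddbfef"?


Input: "bcdddbfef"
Checking substrings for palindromes:
  [2:5] "ddd" (len 3) => palindrome
  [6:9] "fef" (len 3) => palindrome
  [2:4] "dd" (len 2) => palindrome
  [3:5] "dd" (len 2) => palindrome
Longest palindromic substring: "ddd" with length 3

3


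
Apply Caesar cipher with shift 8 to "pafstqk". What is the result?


Caesar cipher: shift "pafstqk" by 8
  'p' (pos 15) + 8 = pos 23 = 'x'
  'a' (pos 0) + 8 = pos 8 = 'i'
  'f' (pos 5) + 8 = pos 13 = 'n'
  's' (pos 18) + 8 = pos 0 = 'a'
  't' (pos 19) + 8 = pos 1 = 'b'
  'q' (pos 16) + 8 = pos 24 = 'y'
  'k' (pos 10) + 8 = pos 18 = 's'
Result: xinabys

xinabys


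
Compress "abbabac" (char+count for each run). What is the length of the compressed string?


Input: abbabac
Runs:
  'a' x 1 => "a1"
  'b' x 2 => "b2"
  'a' x 1 => "a1"
  'b' x 1 => "b1"
  'a' x 1 => "a1"
  'c' x 1 => "c1"
Compressed: "a1b2a1b1a1c1"
Compressed length: 12

12


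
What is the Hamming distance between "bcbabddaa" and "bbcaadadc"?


Comparing "bcbabddaa" and "bbcaadadc" position by position:
  Position 0: 'b' vs 'b' => same
  Position 1: 'c' vs 'b' => differ
  Position 2: 'b' vs 'c' => differ
  Position 3: 'a' vs 'a' => same
  Position 4: 'b' vs 'a' => differ
  Position 5: 'd' vs 'd' => same
  Position 6: 'd' vs 'a' => differ
  Position 7: 'a' vs 'd' => differ
  Position 8: 'a' vs 'c' => differ
Total differences (Hamming distance): 6

6


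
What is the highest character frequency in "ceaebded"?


Input: ceaebded
Character counts:
  'a': 1
  'b': 1
  'c': 1
  'd': 2
  'e': 3
Maximum frequency: 3

3


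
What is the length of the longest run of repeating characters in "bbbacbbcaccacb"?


Input: "bbbacbbcaccacb"
Scanning for longest run:
  Position 1 ('b'): continues run of 'b', length=2
  Position 2 ('b'): continues run of 'b', length=3
  Position 3 ('a'): new char, reset run to 1
  Position 4 ('c'): new char, reset run to 1
  Position 5 ('b'): new char, reset run to 1
  Position 6 ('b'): continues run of 'b', length=2
  Position 7 ('c'): new char, reset run to 1
  Position 8 ('a'): new char, reset run to 1
  Position 9 ('c'): new char, reset run to 1
  Position 10 ('c'): continues run of 'c', length=2
  Position 11 ('a'): new char, reset run to 1
  Position 12 ('c'): new char, reset run to 1
  Position 13 ('b'): new char, reset run to 1
Longest run: 'b' with length 3

3


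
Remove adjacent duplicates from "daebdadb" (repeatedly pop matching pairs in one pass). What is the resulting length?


Input: daebdadb
Stack-based adjacent duplicate removal:
  Read 'd': push. Stack: d
  Read 'a': push. Stack: da
  Read 'e': push. Stack: dae
  Read 'b': push. Stack: daeb
  Read 'd': push. Stack: daebd
  Read 'a': push. Stack: daebda
  Read 'd': push. Stack: daebdad
  Read 'b': push. Stack: daebdadb
Final stack: "daebdadb" (length 8)

8


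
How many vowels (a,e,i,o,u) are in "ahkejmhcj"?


Input: ahkejmhcj
Checking each character:
  'a' at position 0: vowel (running total: 1)
  'h' at position 1: consonant
  'k' at position 2: consonant
  'e' at position 3: vowel (running total: 2)
  'j' at position 4: consonant
  'm' at position 5: consonant
  'h' at position 6: consonant
  'c' at position 7: consonant
  'j' at position 8: consonant
Total vowels: 2

2


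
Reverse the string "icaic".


Input: icaic
Reading characters right to left:
  Position 4: 'c'
  Position 3: 'i'
  Position 2: 'a'
  Position 1: 'c'
  Position 0: 'i'
Reversed: ciaci

ciaci


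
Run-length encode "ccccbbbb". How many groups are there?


Input: ccccbbbb
Scanning for consecutive runs:
  Group 1: 'c' x 4 (positions 0-3)
  Group 2: 'b' x 4 (positions 4-7)
Total groups: 2

2


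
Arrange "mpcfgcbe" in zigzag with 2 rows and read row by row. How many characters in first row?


Zigzag "mpcfgcbe" into 2 rows:
Placing characters:
  'm' => row 0
  'p' => row 1
  'c' => row 0
  'f' => row 1
  'g' => row 0
  'c' => row 1
  'b' => row 0
  'e' => row 1
Rows:
  Row 0: "mcgb"
  Row 1: "pfce"
First row length: 4

4


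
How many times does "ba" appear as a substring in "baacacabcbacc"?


Searching for "ba" in "baacacabcbacc"
Scanning each position:
  Position 0: "ba" => MATCH
  Position 1: "aa" => no
  Position 2: "ac" => no
  Position 3: "ca" => no
  Position 4: "ac" => no
  Position 5: "ca" => no
  Position 6: "ab" => no
  Position 7: "bc" => no
  Position 8: "cb" => no
  Position 9: "ba" => MATCH
  Position 10: "ac" => no
  Position 11: "cc" => no
Total occurrences: 2

2


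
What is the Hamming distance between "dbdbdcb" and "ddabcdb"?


Comparing "dbdbdcb" and "ddabcdb" position by position:
  Position 0: 'd' vs 'd' => same
  Position 1: 'b' vs 'd' => differ
  Position 2: 'd' vs 'a' => differ
  Position 3: 'b' vs 'b' => same
  Position 4: 'd' vs 'c' => differ
  Position 5: 'c' vs 'd' => differ
  Position 6: 'b' vs 'b' => same
Total differences (Hamming distance): 4

4


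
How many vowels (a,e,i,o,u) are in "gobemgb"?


Input: gobemgb
Checking each character:
  'g' at position 0: consonant
  'o' at position 1: vowel (running total: 1)
  'b' at position 2: consonant
  'e' at position 3: vowel (running total: 2)
  'm' at position 4: consonant
  'g' at position 5: consonant
  'b' at position 6: consonant
Total vowels: 2

2


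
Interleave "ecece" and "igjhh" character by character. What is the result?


Interleaving "ecece" and "igjhh":
  Position 0: 'e' from first, 'i' from second => "ei"
  Position 1: 'c' from first, 'g' from second => "cg"
  Position 2: 'e' from first, 'j' from second => "ej"
  Position 3: 'c' from first, 'h' from second => "ch"
  Position 4: 'e' from first, 'h' from second => "eh"
Result: eicgejcheh

eicgejcheh


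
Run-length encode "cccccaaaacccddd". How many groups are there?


Input: cccccaaaacccddd
Scanning for consecutive runs:
  Group 1: 'c' x 5 (positions 0-4)
  Group 2: 'a' x 4 (positions 5-8)
  Group 3: 'c' x 3 (positions 9-11)
  Group 4: 'd' x 3 (positions 12-14)
Total groups: 4

4


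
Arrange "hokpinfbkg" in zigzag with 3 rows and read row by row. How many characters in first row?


Zigzag "hokpinfbkg" into 3 rows:
Placing characters:
  'h' => row 0
  'o' => row 1
  'k' => row 2
  'p' => row 1
  'i' => row 0
  'n' => row 1
  'f' => row 2
  'b' => row 1
  'k' => row 0
  'g' => row 1
Rows:
  Row 0: "hik"
  Row 1: "opnbg"
  Row 2: "kf"
First row length: 3

3


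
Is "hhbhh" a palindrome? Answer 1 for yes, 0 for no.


Input: hhbhh
Reversed: hhbhh
  Compare pos 0 ('h') with pos 4 ('h'): match
  Compare pos 1 ('h') with pos 3 ('h'): match
Result: palindrome

1


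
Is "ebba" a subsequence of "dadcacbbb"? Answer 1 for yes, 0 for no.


Check if "ebba" is a subsequence of "dadcacbbb"
Greedy scan:
  Position 0 ('d'): no match needed
  Position 1 ('a'): no match needed
  Position 2 ('d'): no match needed
  Position 3 ('c'): no match needed
  Position 4 ('a'): no match needed
  Position 5 ('c'): no match needed
  Position 6 ('b'): no match needed
  Position 7 ('b'): no match needed
  Position 8 ('b'): no match needed
Only matched 0/4 characters => not a subsequence

0


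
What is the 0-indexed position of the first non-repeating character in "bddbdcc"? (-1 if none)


Input: bddbdcc
Character frequencies:
  'b': 2
  'c': 2
  'd': 3
Scanning left to right for freq == 1:
  Position 0 ('b'): freq=2, skip
  Position 1 ('d'): freq=3, skip
  Position 2 ('d'): freq=3, skip
  Position 3 ('b'): freq=2, skip
  Position 4 ('d'): freq=3, skip
  Position 5 ('c'): freq=2, skip
  Position 6 ('c'): freq=2, skip
  No unique character found => answer = -1

-1


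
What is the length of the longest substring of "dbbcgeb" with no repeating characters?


Input: "dbbcgeb"
Sliding window (track last position of each char):
  Position 0 ('d'): window [0,0] length 1 -- new best
  Position 1 ('b'): window [0,1] length 2 -- new best
  Position 2 ('b'): repeat (last at 1), move window start to 2
  Position 2 ('b'): window [2,2] length 1
  Position 3 ('c'): window [2,3] length 2
  Position 4 ('g'): window [2,4] length 3 -- new best
  Position 5 ('e'): window [2,5] length 4 -- new best
  Position 6 ('b'): repeat (last at 2), move window start to 3
  Position 6 ('b'): window [3,6] length 4
Longest substring with no repeats: "bcge" with length 4

4
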